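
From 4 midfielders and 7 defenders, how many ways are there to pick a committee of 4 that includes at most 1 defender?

Split by how many defenders are chosen (0 through 1).
Sum: C(7,0)·C(4,4) + C(7,1)·C(4,3) = 1 + 28 = 29.

29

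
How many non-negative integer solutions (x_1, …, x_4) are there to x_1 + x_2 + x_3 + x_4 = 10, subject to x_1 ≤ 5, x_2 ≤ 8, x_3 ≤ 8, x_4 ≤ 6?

Without the upper bounds there are C(13,3) = 286 ways to split 10 among 4 variables.
Subtract solutions that violate a single cap (substitute x_i' = x_i − (cap_i+1)): x_1 ≥ 6 gives C(7,3) = 35; x_2 ≥ 9 gives C(4,3) = 4; x_3 ≥ 9 gives C(4,3) = 4; x_4 ≥ 7 gives C(6,3) = 20. Together 63.
No two caps can be exceeded simultaneously, so the pair terms are all 0.
By inclusion–exclusion the count is 286 − 63 + 0 = 223.

223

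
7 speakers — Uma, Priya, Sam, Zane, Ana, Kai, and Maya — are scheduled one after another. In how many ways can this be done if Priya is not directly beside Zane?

Of the 7! = 5040 arrangements, those with Priya and Zane adjacent number 2 × 6! = 1440 (treat the pair as a block with 2 internal orders).
Complementary counting: 5040 − 1440 = 3600.

3600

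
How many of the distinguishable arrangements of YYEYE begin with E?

4

Fix E in the first position and arrange the remaining 4 letters.
Those 4 letters have Y appearing 3 times, giving (4)!/(3!) = 4.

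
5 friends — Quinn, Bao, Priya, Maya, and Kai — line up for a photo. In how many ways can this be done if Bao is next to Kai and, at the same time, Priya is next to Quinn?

Treat {Bao,Kai} as one block (2 orders) and {Priya,Quinn} as another (2 orders).
That leaves 3 units to arrange: 2 × 2 × 3! = 4 × 6 = 24.

24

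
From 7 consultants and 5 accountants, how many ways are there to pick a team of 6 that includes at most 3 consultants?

Split by how many consultants are chosen (0 through 3).
Sum: C(7,0)·C(5,6) + C(7,1)·C(5,5) + C(7,2)·C(5,4) + C(7,3)·C(5,3) = 0 + 7 + 105 + 350 = 462.

462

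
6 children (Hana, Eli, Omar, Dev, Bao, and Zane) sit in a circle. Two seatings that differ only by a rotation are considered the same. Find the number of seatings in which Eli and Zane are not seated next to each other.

Without the restriction there are (5)! = 120 seatings.
Seatings with Eli beside Zane: treat them as a block with 2 internal orders, giving 2 × (4)! = 48.
Subtracting, 120 − 48 = 72.

72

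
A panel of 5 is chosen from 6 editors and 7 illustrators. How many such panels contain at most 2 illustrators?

Split by how many illustrators are chosen (0 through 2).
Sum: C(7,0)·C(6,5) + C(7,1)·C(6,4) + C(7,2)·C(6,3) = 6 + 105 + 420 = 531.

531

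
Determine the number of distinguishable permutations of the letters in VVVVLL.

15

The 6 letters of VVVVLL have repeats: L appearing twice and V appearing 4 times.
Dividing 6! = 720 by 4!·2! = 48 for the repeated letters gives 15.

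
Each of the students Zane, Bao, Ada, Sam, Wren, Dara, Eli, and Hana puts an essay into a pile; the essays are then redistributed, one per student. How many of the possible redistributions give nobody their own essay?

This is the derangement count D_8: permutations of 8 items with no fixed point.
By inclusion–exclusion this is Σ_{j=0}^{8} (−1)^j C(8,j)·(8−j)!.
Computing: 40320 − 40320 + 20160 − 6720 + 1680 − 336 + 56 − 8 + 1 = 14833.

14833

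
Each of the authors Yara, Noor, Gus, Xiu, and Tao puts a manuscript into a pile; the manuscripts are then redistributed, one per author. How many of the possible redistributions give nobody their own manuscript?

This is the derangement count D_5: permutations of 5 items with no fixed point.
By inclusion–exclusion this is Σ_{j=0}^{5} (−1)^j C(5,j)·(5−j)!.
Computing: 120 − 120 + 60 − 20 + 5 − 1 = 44.

44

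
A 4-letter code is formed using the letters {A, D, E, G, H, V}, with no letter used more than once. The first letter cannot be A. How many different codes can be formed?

The first letter has 6−1 = 5 choices (anything except A).
The remaining 3 letters are filled from the other 5 symbols without repetition: 5 × 4 × 3 = 60.
Total: 5 × 60 = 300.

300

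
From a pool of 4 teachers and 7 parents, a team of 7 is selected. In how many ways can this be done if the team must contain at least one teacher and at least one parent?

329

Total 7-person selections from all 11: C(11,7) = 330.
Subtract selections that omit an entire group: no teachers → C(7,7) = 1; no parents → C(4,7) = 0.
Both groups omitted at once is impossible, so 330 − 1 = 329.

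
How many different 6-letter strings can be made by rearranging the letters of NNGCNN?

NNGCNN has 6 letters with N appearing 4 times.
Dividing 6! = 720 by 4! = 24 for the repeated letters gives 30.

30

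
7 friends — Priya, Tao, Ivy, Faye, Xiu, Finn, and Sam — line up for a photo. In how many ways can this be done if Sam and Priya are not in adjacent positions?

Of the 7! = 5040 arrangements, those with Sam and Priya adjacent number 2 × 6! = 1440 (treat the pair as a block with 2 internal orders).
So 5040 − 1440 = 3600 arrangements keep them apart.

3600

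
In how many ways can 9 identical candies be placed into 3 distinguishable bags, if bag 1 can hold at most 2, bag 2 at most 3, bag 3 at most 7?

9

Ignoring the caps, the number of non-negative solutions to x_1+…+x_3 = 9 is C(11,2) = 55.
Subtract solutions that violate a single cap (substitute x_i' = x_i − (cap_i+1)): x_1 ≥ 3 gives C(8,2) = 28; x_2 ≥ 4 gives C(7,2) = 21; x_3 ≥ 8 gives C(3,2) = 3. Together 52.
Add back pairs where two caps are both exceeded: 6 + 0 + 0 = 6.
By inclusion–exclusion the count is 55 − 52 + 6 = 9.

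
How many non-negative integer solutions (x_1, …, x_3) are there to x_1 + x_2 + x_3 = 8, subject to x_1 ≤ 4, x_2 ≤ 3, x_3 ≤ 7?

Ignoring the caps, the number of non-negative solutions to x_1+…+x_3 = 8 is C(10,2) = 45.
Subtract solutions that violate a single cap (substitute x_i' = x_i − (cap_i+1)): x_1 ≥ 5 gives C(5,2) = 10; x_2 ≥ 4 gives C(6,2) = 15; x_3 ≥ 8 gives C(2,2) = 1. Together 26.
No two caps can be exceeded simultaneously, so the pair terms are all 0.
By inclusion–exclusion the count is 45 − 26 + 0 = 19.

19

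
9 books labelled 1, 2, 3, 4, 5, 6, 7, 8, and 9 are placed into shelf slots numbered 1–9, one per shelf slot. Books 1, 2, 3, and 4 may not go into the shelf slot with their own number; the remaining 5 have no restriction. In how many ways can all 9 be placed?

Let Aᵢ (for 1 ≤ i ≤ 4) be the placements that put book i in its forbidden shelf slot. Any j of these fix j positions, leaving (9−j)! ways to fill the rest, and there are C(4,j) ways to pick which j.
By inclusion–exclusion, the number of valid placements is Σ_{j=0}^{4} (−1)^j C(4,j)·(9−j)!.
Computing: 362880 − 161280 + 30240 − 2880 + 120 = 229080.

229080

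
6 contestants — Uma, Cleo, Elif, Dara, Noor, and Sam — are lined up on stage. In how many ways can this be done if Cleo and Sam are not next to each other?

There are 6! = 720 arrangements in all. If Cleo and Sam are adjacent, merging them into one block gives 2·(5)! = 240 arrangements.
Complementary counting: 720 − 240 = 480.

480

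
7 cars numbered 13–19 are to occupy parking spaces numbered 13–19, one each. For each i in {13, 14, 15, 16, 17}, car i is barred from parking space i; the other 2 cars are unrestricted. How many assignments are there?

2428

Let Aᵢ (for 13 ≤ i ≤ 17) be the placements that put car i in its forbidden parking space. Any j of these fix j positions, leaving (7−j)! ways to fill the rest, and there are C(5,j) ways to pick which j.
By inclusion–exclusion, the number of valid placements is Σ_{j=0}^{5} (−1)^j C(5,j)·(7−j)!.
Computing: 5040 − 3600 + 1200 − 240 + 30 − 2 = 2428.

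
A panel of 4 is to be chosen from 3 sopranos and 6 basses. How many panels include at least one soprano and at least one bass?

111

With no constraint there are C(9,4) = 126 possible selections.
Subtract selections that omit an entire group: no sopranos → C(6,4) = 15; no basses → C(3,4) = 0.
Both groups omitted at once is impossible, so 126 − 15 = 111.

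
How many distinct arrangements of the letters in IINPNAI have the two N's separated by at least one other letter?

There are 7!/(3!·2!) = 420 arrangements of IINPNAI in total.
Arrangements with the N's together: treat NN as one letter, giving (6)!/(3!) = 120.
Subtracting, 420 − 120 = 300 arrangements keep the N's apart.

300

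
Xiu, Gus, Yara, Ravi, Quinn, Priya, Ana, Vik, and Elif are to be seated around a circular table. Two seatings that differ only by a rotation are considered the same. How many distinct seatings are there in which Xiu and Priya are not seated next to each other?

All circular seatings of 9 people number (8)! = 40320.
Those with Xiu next to Priya: fuse the pair into one unit and seat 8 units around a circle — 2·(7)! = 10080.
Subtracting, 40320 − 10080 = 30240.

30240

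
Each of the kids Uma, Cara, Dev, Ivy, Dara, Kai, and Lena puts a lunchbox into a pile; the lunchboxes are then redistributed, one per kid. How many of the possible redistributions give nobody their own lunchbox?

Let Aᵢ be the assignments in which kid i gets their own lunchbox. We want the size of the complement of A₁∪…∪A_7.
By inclusion–exclusion this is Σ_{j=0}^{7} (−1)^j C(7,j)·(7−j)!.
Computing: 5040 − 5040 + 2520 − 840 + 210 − 42 + 7 − 1 = 1854.

1854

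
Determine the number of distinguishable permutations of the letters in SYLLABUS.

SYLLABUS has 8 letters with L appearing twice and S appearing twice.
Dividing 8! = 40320 by 2!·2! = 4 for the repeated letters gives 10080.

10080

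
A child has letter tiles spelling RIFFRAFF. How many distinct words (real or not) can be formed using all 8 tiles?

RIFFRAFF has 8 letters with F appearing 4 times and R appearing twice.
Dividing 8! = 40320 by 4!·2! = 48 for the repeated letters gives 840.

840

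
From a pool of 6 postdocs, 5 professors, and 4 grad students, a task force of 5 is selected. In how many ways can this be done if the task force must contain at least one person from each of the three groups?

2170

Total 5-person selections from all 15: C(15,5) = 3003.
Selections missing a whole group: no postdocs → C(9,5) = 126; no professors → C(10,5) = 252; no grad students → C(11,5) = 462.
Add back selections omitting two groups (i.e. drawn from a single group): C(6,5) + C(5,5) + C(4,5) = 7.
By inclusion–exclusion: 3003 − 840 + 7 = 2170.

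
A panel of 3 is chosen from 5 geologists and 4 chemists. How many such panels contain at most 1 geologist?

34

Split by how many geologists are chosen (0 through 1).
Sum: C(5,0)·C(4,3) + C(5,1)·C(4,2) = 4 + 30 = 34.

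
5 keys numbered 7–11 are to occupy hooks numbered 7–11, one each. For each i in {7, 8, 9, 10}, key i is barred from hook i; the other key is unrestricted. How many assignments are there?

53

Let Aᵢ (for 7 ≤ i ≤ 10) be the placements that put key i in its forbidden hook. Any j of these fix j positions, leaving (5−j)! ways to fill the rest, and there are C(4,j) ways to pick which j.
By inclusion–exclusion, the number of valid placements is Σ_{j=0}^{4} (−1)^j C(4,j)·(5−j)!.
Computing: 120 − 96 + 36 − 8 + 1 = 53.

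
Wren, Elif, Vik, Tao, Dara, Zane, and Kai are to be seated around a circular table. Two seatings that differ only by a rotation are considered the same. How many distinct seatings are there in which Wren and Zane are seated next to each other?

240

Glue Wren and Zane into a block (2 internal orders). Seating 6 units around a circle gives (5)! arrangements.
So 2 × (5)! = 2 × 120 = 240.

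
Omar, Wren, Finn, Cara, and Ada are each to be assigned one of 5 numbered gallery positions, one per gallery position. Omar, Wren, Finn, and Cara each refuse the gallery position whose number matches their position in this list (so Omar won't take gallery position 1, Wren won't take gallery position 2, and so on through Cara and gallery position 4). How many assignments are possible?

53

Let Aᵢ (for 1 ≤ i ≤ 4) be the placements that put person i in their forbidden gallery position. Any j of these fix j positions, leaving (5−j)! ways to fill the rest, and there are C(4,j) ways to pick which j.
By inclusion–exclusion, the number of valid placements is Σ_{j=0}^{4} (−1)^j C(4,j)·(5−j)!.
Computing: 120 − 96 + 36 − 8 + 1 = 53.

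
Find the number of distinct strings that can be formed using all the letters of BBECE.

30

BBECE has 5 letters with B appearing twice and E appearing twice.
Dividing 5! = 120 by 2!·2! = 4 for the repeated letters gives 30.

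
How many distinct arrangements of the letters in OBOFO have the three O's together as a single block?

Treat the 3 copies of O as a single block. The multiset to arrange is then {OOO, B, F}, 3 items in all.
All 3 items are distinct, so there are (3)! = 6 arrangements.

6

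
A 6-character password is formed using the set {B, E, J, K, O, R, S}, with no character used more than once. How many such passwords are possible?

5040

Choose and order 6 of the 7 symbols: the first character has 7 options, the next 6, and so on down to 2.
That product is 7 × 6 × 5 × 4 × 3 × 2 = 5040.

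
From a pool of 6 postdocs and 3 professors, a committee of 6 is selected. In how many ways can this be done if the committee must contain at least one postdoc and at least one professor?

With no constraint there are C(9,6) = 84 possible selections.
Subtract selections that omit an entire group: no postdocs → C(3,6) = 0; no professors → C(6,6) = 1.
Both groups omitted at once is impossible, so 84 − 1 = 83.

83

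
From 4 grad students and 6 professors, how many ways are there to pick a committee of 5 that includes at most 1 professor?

6

Split by how many professors are chosen (0 through 1).
Sum: C(6,0)·C(4,5) + C(6,1)·C(4,4) = 0 + 6 = 6.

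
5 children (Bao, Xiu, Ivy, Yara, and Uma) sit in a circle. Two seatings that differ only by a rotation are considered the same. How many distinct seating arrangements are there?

24

Fix one person's seat to break rotational symmetry; the remaining 4 people can be arranged in (4)! = 24 ways.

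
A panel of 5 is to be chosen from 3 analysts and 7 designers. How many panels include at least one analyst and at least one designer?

231

Total 5-person selections from all 10: C(10,5) = 252.
Selections missing a whole group: no analysts → C(7,5) = 21; no designers → C(3,5) = 0.
Both groups omitted at once is impossible, so 252 − 21 = 231.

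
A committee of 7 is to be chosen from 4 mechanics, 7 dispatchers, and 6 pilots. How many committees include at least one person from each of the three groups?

17283

With no constraint there are C(17,7) = 19448 possible selections.
Selections missing a whole group: no mechanics → C(13,7) = 1716; no dispatchers → C(10,7) = 120; no pilots → C(11,7) = 330.
Add back selections omitting two groups (i.e. drawn from a single group): C(4,7) + C(7,7) + C(6,7) = 1.
By inclusion–exclusion: 19448 − 2166 + 1 = 17283.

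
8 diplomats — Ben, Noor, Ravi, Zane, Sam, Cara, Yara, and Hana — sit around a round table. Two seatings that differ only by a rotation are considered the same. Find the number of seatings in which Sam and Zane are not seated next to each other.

3600

Without the restriction there are (7)! = 5040 seatings.
Those with Sam next to Zane: fuse the pair into one unit and seat 7 units around a circle — 2·(6)! = 1440.
Subtracting, 5040 − 1440 = 3600.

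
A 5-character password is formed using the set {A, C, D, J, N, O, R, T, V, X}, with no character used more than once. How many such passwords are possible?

Choose and order 5 of the 10 symbols: the first character has 10 options, the next 9, and so on down to 6.
10 × 9 × 8 × 7 × 6 = 30240.

30240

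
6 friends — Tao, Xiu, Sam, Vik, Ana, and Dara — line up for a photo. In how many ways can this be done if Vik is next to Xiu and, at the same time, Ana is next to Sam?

96

Treat {Vik,Xiu} as one block (2 orders) and {Ana,Sam} as another (2 orders).
That leaves 4 units to arrange: 2 × 2 × 4! = 4 × 24 = 96.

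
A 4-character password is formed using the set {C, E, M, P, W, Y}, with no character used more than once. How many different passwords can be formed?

This is a permutation of 4 out of 6: P(6,4) = 6!/2!.
6 × 5 × 4 × 3 = 360.

360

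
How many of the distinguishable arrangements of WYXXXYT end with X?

With the last slot taken by X, it remains to arrange the other 6 letters (WYXXYT).
Those 6 letters have X appearing twice and Y appearing twice, giving (6)!/(2!·2!) = 180.

180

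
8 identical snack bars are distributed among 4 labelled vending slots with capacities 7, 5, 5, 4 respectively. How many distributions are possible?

Ignoring the caps, the number of non-negative solutions to x_1+…+x_4 = 8 is C(11,3) = 165.
Subtract solutions that violate a single cap (substitute x_i' = x_i − (cap_i+1)): x_1 ≥ 8 gives C(3,3) = 1; x_2 ≥ 6 gives C(5,3) = 10; x_3 ≥ 6 gives C(5,3) = 10; x_4 ≥ 5 gives C(6,3) = 20. Together 41.
No two caps can be exceeded simultaneously, so the pair terms are all 0.
By inclusion–exclusion the count is 165 − 41 + 0 = 124.

124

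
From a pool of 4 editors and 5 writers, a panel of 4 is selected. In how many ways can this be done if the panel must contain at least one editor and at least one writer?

With no constraint there are C(9,4) = 126 possible selections.
Selections missing a whole group: no editors → C(5,4) = 5; no writers → C(4,4) = 1.
Both groups omitted at once is impossible, so 126 − 6 = 120.

120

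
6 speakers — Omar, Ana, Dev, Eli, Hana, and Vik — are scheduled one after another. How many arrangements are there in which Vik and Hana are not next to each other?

480

Of the 6! = 720 arrangements, those with Vik and Hana adjacent number 2 × 5! = 240 (treat the pair as a block with 2 internal orders).
So 720 − 240 = 480 arrangements keep them apart.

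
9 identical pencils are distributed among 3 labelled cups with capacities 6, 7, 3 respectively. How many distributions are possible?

Without the upper bounds there are C(11,2) = 55 ways to split 9 among 3 cups.
Subtract solutions that violate a single cap (substitute x_i' = x_i − (cap_i+1)): x_1 ≥ 7 gives C(4,2) = 6; x_2 ≥ 8 gives C(3,2) = 3; x_3 ≥ 4 gives C(7,2) = 21. Together 30.
No two caps can be exceeded simultaneously, so the pair terms are all 0.
By inclusion–exclusion the count is 55 − 30 + 0 = 25.

25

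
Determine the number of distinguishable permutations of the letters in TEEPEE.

The 6 letters of TEEPEE have repeats: E appearing 4 times.
Dividing 6! = 720 by 4! = 24 for the repeated letters gives 30.

30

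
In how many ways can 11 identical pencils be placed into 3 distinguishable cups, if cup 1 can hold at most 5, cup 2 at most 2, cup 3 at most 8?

12

By stars and bars, unrestricted non-negative solutions to x_1+…+x_3 = 11 number C(11+2,2) = 78.
Subtract solutions that violate a single cap (substitute x_i' = x_i − (cap_i+1)): x_1 ≥ 6 gives C(7,2) = 21; x_2 ≥ 3 gives C(10,2) = 45; x_3 ≥ 9 gives C(4,2) = 6. Together 72.
Add back pairs where two caps are both exceeded: 6 + 0 + 0 = 6.
By inclusion–exclusion the count is 78 − 72 + 6 = 12.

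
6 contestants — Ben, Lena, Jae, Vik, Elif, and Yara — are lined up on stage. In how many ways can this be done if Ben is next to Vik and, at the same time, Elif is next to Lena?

Treat {Ben,Vik} as one block (2 orders) and {Elif,Lena} as another (2 orders).
That leaves 4 units to arrange: 2 × 2 × 4! = 4 × 24 = 96.

96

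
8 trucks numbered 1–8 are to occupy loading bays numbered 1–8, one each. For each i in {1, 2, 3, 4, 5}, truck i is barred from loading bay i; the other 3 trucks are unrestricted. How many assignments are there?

Let Aᵢ (for 1 ≤ i ≤ 5) be the placements that put truck i in its forbidden loading bay. Any j of these fix j positions, leaving (8−j)! ways to fill the rest, and there are C(5,j) ways to pick which j.
By inclusion–exclusion, the number of valid placements is Σ_{j=0}^{5} (−1)^j C(5,j)·(8−j)!.
Computing: 40320 − 25200 + 7200 − 1200 + 120 − 6 = 21234.

21234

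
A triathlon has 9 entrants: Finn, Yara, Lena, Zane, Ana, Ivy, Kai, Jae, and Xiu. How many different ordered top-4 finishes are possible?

There are 9 choices for 1st place, 8 for 2nd, and so on down to 6 for position 4.
That gives 9 × 8 × 7 × 6 = 3024.

3024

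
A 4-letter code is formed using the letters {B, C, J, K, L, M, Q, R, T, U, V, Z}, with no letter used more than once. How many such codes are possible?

This is a permutation of 4 out of 12: P(12,4) = 12!/8!.
That product is 12 × 11 × 10 × 9 = 11880.

11880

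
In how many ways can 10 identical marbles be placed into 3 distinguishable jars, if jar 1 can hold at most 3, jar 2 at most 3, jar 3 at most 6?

By stars and bars, unrestricted non-negative solutions to x_1+…+x_3 = 10 number C(10+2,2) = 66.
Subtract solutions that violate a single cap (substitute x_i' = x_i − (cap_i+1)): x_1 ≥ 4 gives C(8,2) = 28; x_2 ≥ 4 gives C(8,2) = 28; x_3 ≥ 7 gives C(5,2) = 10. Together 66.
Add back pairs where two caps are both exceeded: 6 + 0 + 0 = 6.
By inclusion–exclusion the count is 66 − 66 + 6 = 6.

6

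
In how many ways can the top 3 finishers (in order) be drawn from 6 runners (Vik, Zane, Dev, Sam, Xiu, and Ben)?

This is an ordered selection of 3 from 6: P(6,3).
That gives 6 × 5 × 4 = 120.

120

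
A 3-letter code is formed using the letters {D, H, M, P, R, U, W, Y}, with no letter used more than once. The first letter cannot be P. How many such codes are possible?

The first letter has 8−1 = 7 choices (anything except P).
The remaining 2 letters are filled from the other 7 symbols without repetition: 7 × 6 = 42.
Total: 7 × 42 = 294.

294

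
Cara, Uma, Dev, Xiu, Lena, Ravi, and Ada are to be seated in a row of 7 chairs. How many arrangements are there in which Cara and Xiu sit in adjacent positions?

1440

Glue Cara and Xiu into one block (2 internal orders), leaving 6 units to arrange in a row.
So the count is 2·(6)! = 1440.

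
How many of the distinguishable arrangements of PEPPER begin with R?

10

Fix R in the first position and arrange the remaining 5 letters.
Those 5 letters have E appearing twice and P appearing 3 times, giving (5)!/(3!·2!) = 10.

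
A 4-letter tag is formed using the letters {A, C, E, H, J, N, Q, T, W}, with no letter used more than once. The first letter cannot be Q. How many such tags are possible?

2688

The first letter has 9−1 = 8 choices (anything except Q).
The remaining 3 letters are filled from the other 8 symbols without repetition: 8 × 7 × 6 = 336.
Total: 8 × 336 = 2688.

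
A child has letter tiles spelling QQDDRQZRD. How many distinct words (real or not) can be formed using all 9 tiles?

5040

The 9 letters of QQDDRQZRD have repeats: D appearing 3 times, Q appearing 3 times, and R appearing twice.
The number of distinct arrangements is 9!/(3!·3!·2!) = 362880/72 = 5040.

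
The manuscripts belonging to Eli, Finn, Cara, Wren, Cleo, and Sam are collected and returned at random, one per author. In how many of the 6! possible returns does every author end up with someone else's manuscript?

Count assignments avoiding every fixed point. For any j of the 6 authors fixed to their own manuscript, the other 6−j can be arranged in (6−j)! ways.
By inclusion–exclusion this is Σ_{j=0}^{6} (−1)^j C(6,j)·(6−j)!.
Computing: 720 − 720 + 360 − 120 + 30 − 6 + 1 = 265.

265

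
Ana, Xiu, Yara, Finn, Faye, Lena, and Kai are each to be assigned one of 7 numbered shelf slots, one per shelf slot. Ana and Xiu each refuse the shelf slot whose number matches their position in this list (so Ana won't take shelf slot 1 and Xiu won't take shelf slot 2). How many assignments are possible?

3720

Let Aᵢ (for i ∈ {1, 2}) be the placements that put person i in their forbidden shelf slot. Any j of these fix j positions, leaving (7−j)! ways to fill the rest, and there are C(2,j) ways to pick which j.
By inclusion–exclusion, the number of valid placements is Σ_{j=0}^{2} (−1)^j C(2,j)·(7−j)!.
Computing: 5040 − 1440 + 120 = 3720.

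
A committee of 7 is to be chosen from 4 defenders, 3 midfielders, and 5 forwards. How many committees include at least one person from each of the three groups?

Total 7-person selections from all 12: C(12,7) = 792.
Subtract selections that omit an entire group: no defenders → C(8,7) = 8; no midfielders → C(9,7) = 36; no forwards → C(7,7) = 1.
Add back selections omitting two groups (i.e. drawn from a single group): C(4,7) + C(3,7) + C(5,7) = 0.
By inclusion–exclusion: 792 − 45 + 0 = 747.

747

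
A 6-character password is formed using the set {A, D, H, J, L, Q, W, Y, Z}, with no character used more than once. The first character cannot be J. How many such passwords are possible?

The first character has 9−1 = 8 choices (anything except J).
The remaining 5 characters are filled from the other 8 symbols without repetition: 8 × 7 × 6 × 5 × 4 = 6720.
Total: 8 × 6720 = 53760.

53760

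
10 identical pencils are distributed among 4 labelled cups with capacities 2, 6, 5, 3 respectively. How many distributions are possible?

53

Without the upper bounds there are C(13,3) = 286 ways to split 10 among 4 cups.
Subtract solutions that violate a single cap (substitute x_i' = x_i − (cap_i+1)): x_1 ≥ 3 gives C(10,3) = 120; x_2 ≥ 7 gives C(6,3) = 20; x_3 ≥ 6 gives C(7,3) = 35; x_4 ≥ 4 gives C(9,3) = 84. Together 259.
Add back pairs where two caps are both exceeded: 1 + 4 + 20 + 0 + 0 + 1 = 26.
By inclusion–exclusion the count is 286 − 259 + 26 = 53.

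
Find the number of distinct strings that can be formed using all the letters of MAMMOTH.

840

The 7 letters of MAMMOTH have repeats: M appearing 3 times.
The number of distinct arrangements is 7!/(3!) = 5040/6 = 840.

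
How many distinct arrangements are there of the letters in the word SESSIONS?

The 8 letters of SESSIONS have repeats: S appearing 4 times.
So there are 8! / (4!) = 1680 distinguishable arrangements.

1680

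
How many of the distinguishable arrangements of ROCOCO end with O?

Fix O in the last position and arrange the remaining 5 letters.
Those 5 letters have C appearing twice and O appearing twice, giving (5)!/(2!·2!) = 30.

30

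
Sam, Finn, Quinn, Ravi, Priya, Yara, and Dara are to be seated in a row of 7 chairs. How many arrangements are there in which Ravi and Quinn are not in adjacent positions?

3600

Of the 7! = 5040 arrangements, those with Ravi and Quinn adjacent number 2 × 6! = 1440 (treat the pair as a block with 2 internal orders).
Complementary counting: 5040 − 1440 = 3600.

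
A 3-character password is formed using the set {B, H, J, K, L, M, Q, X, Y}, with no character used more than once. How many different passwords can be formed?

504

This is a permutation of 3 out of 9: P(9,3) = 9!/6!.
That product is 9 × 8 × 7 = 504.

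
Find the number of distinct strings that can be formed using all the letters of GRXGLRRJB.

30240

The 9 letters of GRXGLRRJB have repeats: G appearing twice and R appearing 3 times.
The number of distinct arrangements is 9!/(3!·2!) = 362880/12 = 30240.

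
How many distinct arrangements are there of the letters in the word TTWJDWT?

The 7 letters of TTWJDWT have repeats: T appearing 3 times and W appearing twice.
So there are 7! / (3!·2!) = 420 distinguishable arrangements.

420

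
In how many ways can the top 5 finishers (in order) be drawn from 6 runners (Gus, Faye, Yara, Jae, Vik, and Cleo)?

There are 6 choices for 1st place, 5 for 2nd, and so on down to 2 for position 5.
That gives 6 × 5 × 4 × 3 × 2 = 720.

720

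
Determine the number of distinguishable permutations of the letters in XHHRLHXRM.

15120

The 9 letters of XHHRLHXRM have repeats: H appearing 3 times, R appearing twice, and X appearing twice.
The number of distinct arrangements is 9!/(3!·2!·2!) = 362880/24 = 15120.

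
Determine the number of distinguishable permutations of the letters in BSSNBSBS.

BSSNBSBS has 8 letters with B appearing 3 times and S appearing 4 times.
So there are 8! / (4!·3!) = 280 distinguishable arrangements.

280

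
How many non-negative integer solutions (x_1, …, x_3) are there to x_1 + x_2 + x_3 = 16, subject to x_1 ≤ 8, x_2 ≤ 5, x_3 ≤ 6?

By stars and bars, unrestricted non-negative solutions to x_1+…+x_3 = 16 number C(16+2,2) = 153.
Subtract solutions that violate a single cap (substitute x_i' = x_i − (cap_i+1)): x_1 ≥ 9 gives C(9,2) = 36; x_2 ≥ 6 gives C(12,2) = 66; x_3 ≥ 7 gives C(11,2) = 55. Together 157.
Add back pairs where two caps are both exceeded: 3 + 1 + 10 = 14.
By inclusion–exclusion the count is 153 − 157 + 14 = 10.

10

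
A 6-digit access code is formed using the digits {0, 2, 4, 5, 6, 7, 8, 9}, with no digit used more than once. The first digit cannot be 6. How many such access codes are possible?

The first digit has 8−1 = 7 choices (anything except 6).
The remaining 5 digits are filled from the other 7 symbols without repetition: 7 × 6 × 5 × 4 × 3 = 2520.
Total: 7 × 2520 = 17640.

17640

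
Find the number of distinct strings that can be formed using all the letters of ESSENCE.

420

The 7 letters of ESSENCE have repeats: E appearing 3 times and S appearing twice.
Dividing 7! = 5040 by 3!·2! = 12 for the repeated letters gives 420.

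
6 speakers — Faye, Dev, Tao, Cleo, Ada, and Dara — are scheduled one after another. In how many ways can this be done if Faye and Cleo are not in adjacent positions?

480

Of the 6! = 720 arrangements, those with Faye and Cleo adjacent number 2 × 5! = 240 (treat the pair as a block with 2 internal orders).
So 720 − 240 = 480 arrangements keep them apart.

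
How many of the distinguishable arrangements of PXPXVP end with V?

Fix V in the last position and arrange the remaining 5 letters.
Those 5 letters have P appearing 3 times and X appearing twice, giving (5)!/(3!·2!) = 10.

10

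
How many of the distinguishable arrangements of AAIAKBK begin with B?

60

Fix B in the first position and arrange the remaining 6 letters.
Those 6 letters have A appearing 3 times and K appearing twice, giving (6)!/(3!·2!) = 60.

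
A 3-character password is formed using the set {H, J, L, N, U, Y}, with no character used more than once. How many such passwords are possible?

Choose and order 3 of the 6 symbols: the first character has 6 options, the next 5, then 4.
6 × 5 × 4 = 120.

120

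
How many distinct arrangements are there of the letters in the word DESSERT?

DESSERT has 7 letters with E appearing twice and S appearing twice.
The number of distinct arrangements is 7!/(2!·2!) = 5040/4 = 1260.

1260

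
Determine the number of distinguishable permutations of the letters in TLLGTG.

90

TLLGTG has 6 letters with G appearing twice, L appearing twice, and T appearing twice.
Dividing 6! = 720 by 2!·2!·2! = 8 for the repeated letters gives 90.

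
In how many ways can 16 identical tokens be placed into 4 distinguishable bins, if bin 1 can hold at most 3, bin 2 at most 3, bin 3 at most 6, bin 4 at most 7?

Without the upper bounds there are C(19,3) = 969 ways to split 16 among 4 bins.
Subtract solutions that violate a single cap (substitute x_i' = x_i − (cap_i+1)): x_1 ≥ 4 gives C(15,3) = 455; x_2 ≥ 4 gives C(15,3) = 455; x_3 ≥ 7 gives C(12,3) = 220; x_4 ≥ 8 gives C(11,3) = 165. Together 1295.
Add back pairs where two caps are both exceeded: 165 + 56 + 35 + 56 + 35 + 4 = 351.
Subtract triples: 4 + 1 + 0 + 0 = 5.
By inclusion–exclusion the count is 969 − 1295 + 351 − 5 = 20.

20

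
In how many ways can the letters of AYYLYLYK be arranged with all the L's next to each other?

210

Treat the 2 copies of L as a single block. The multiset to arrange is then {LL, A, K, Y, Y, Y, Y}, 7 items in all.
That gives (7)!/(4!) = 210 arrangements.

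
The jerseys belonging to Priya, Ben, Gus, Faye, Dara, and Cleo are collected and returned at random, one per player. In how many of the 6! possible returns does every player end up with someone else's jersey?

265

Let Aᵢ be the assignments in which player i gets their old jersey. We want the size of the complement of A₁∪…∪A_6.
By inclusion–exclusion this is Σ_{j=0}^{6} (−1)^j C(6,j)·(6−j)!.
Computing: 720 − 720 + 360 − 120 + 30 − 6 + 1 = 265.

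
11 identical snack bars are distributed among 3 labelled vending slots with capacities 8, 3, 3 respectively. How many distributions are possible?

10

Without the upper bounds there are C(13,2) = 78 ways to split 11 among 3 vending slots.
Subtract solutions that violate a single cap (substitute x_i' = x_i − (cap_i+1)): x_1 ≥ 9 gives C(4,2) = 6; x_2 ≥ 4 gives C(9,2) = 36; x_3 ≥ 4 gives C(9,2) = 36. Together 78.
Add back pairs where two caps are both exceeded: 0 + 0 + 10 = 10.
By inclusion–exclusion the count is 78 − 78 + 10 = 10.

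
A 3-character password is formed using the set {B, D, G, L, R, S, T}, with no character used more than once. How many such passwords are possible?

This is a permutation of 3 out of 7: P(7,3) = 7!/4!.
That product is 7 × 6 × 5 = 210.

210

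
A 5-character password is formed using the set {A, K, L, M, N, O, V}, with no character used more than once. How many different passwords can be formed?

2520

With no repetition, fill the 5 characters in order: 7 choices, then 6, down to 3.
That product is 7 × 6 × 5 × 4 × 3 = 2520.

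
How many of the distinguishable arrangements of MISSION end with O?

Fix O in the last position and arrange the remaining 6 letters.
Those 6 letters have I appearing twice and S appearing twice, giving (6)!/(2!·2!) = 180.

180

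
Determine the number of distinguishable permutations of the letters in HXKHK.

The 5 letters of HXKHK have repeats: H appearing twice and K appearing twice.
So there are 5! / (2!·2!) = 30 distinguishable arrangements.

30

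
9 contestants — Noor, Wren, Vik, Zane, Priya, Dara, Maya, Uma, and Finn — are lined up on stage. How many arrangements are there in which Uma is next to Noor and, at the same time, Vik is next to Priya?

Treat {Uma,Noor} as one block (2 orders) and {Vik,Priya} as another (2 orders).
That leaves 7 units to arrange: 2 × 2 × 7! = 4 × 5040 = 20160.

20160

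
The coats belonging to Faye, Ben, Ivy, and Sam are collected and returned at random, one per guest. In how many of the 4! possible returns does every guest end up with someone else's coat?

9

Let Aᵢ be the assignments in which guest i gets their own coat. We want the size of the complement of A₁∪…∪A_4.
By inclusion–exclusion this is Σ_{j=0}^{4} (−1)^j C(4,j)·(4−j)!.
Computing: 24 − 24 + 12 − 4 + 1 = 9.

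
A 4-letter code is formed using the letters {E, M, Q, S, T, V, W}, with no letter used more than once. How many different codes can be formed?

With no repetition, fill the 4 letters in order: 7 choices, then 6, down to 4.
7 × 6 × 5 × 4 = 840.

840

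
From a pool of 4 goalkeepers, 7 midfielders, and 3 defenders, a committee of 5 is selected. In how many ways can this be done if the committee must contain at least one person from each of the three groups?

1288

Unrestricted: C(14,5) = 2002 ways to pick any 5 of the 14.
Subtract selections that omit an entire group: no goalkeepers → C(10,5) = 252; no midfielders → C(7,5) = 21; no defenders → C(11,5) = 462.
Add back selections omitting two groups (i.e. drawn from a single group): C(4,5) + C(7,5) + C(3,5) = 21.
By inclusion–exclusion: 2002 − 735 + 21 = 1288.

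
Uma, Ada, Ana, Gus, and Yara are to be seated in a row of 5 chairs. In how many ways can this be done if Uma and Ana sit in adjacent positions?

48

Glue Uma and Ana into one block (2 internal orders), leaving 4 units to arrange in a row.
That gives 2 × 4! = 2 × 24 = 48.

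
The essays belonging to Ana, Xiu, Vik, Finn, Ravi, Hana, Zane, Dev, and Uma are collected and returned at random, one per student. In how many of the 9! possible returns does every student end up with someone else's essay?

This is the derangement count D_9: permutations of 9 items with no fixed point.
By inclusion–exclusion this is Σ_{j=0}^{9} (−1)^j C(9,j)·(9−j)!.
Computing: 362880 − 362880 + 181440 − 60480 + 15120 − 3024 + 504 − 72 + 9 − 1 = 133496.

133496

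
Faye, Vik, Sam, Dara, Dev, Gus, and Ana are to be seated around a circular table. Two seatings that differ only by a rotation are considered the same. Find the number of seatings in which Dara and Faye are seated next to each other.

Glue Dara and Faye into a block (2 internal orders). Seating 6 units around a circle gives (5)! arrangements.
So 2 × (5)! = 2 × 120 = 240.

240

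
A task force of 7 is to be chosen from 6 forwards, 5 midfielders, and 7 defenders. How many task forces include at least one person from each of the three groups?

28987

With no constraint there are C(18,7) = 31824 possible selections.
Subtract selections that omit an entire group: no forwards → C(12,7) = 792; no midfielders → C(13,7) = 1716; no defenders → C(11,7) = 330.
Add back selections omitting two groups (i.e. drawn from a single group): C(6,7) + C(5,7) + C(7,7) = 1.
By inclusion–exclusion: 31824 − 2838 + 1 = 28987.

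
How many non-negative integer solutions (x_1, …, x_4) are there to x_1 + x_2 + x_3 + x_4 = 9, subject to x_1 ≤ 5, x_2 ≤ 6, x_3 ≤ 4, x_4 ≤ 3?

100

By stars and bars, unrestricted non-negative solutions to x_1+…+x_4 = 9 number C(9+3,3) = 220.
Subtract solutions that violate a single cap (substitute x_i' = x_i − (cap_i+1)): x_1 ≥ 6 gives C(6,3) = 20; x_2 ≥ 7 gives C(5,3) = 10; x_3 ≥ 5 gives C(7,3) = 35; x_4 ≥ 4 gives C(8,3) = 56. Together 121.
Add back pairs where two caps are both exceeded: 0 + 0 + 0 + 0 + 0 + 1 = 1.
By inclusion–exclusion the count is 220 − 121 + 1 = 100.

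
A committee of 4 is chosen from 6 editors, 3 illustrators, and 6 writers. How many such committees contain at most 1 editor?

630

Split by how many editors are chosen (0 through 1).
Sum: C(6,0)·C(9,4) + C(6,1)·C(9,3) = 126 + 504 = 630.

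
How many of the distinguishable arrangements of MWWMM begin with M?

6

With the first slot taken by M, it remains to arrange the other 4 letters (WWMM).
Those 4 letters have M appearing twice and W appearing twice, giving (4)!/(2!·2!) = 6.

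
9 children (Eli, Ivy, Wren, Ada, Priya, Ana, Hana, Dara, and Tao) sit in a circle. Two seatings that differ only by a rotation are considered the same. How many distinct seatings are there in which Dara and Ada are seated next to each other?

Glue Dara and Ada into a block (2 internal orders). Seating 8 units around a circle gives (7)! arrangements.
So 2 × (7)! = 2 × 5040 = 10080.

10080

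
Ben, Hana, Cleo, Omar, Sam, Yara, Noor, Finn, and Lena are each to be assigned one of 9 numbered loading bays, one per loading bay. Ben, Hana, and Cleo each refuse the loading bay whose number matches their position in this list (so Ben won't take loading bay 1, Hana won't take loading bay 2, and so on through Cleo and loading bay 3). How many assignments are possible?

Let Aᵢ (for i ∈ {1, 2, 3}) be the placements that put person i in their forbidden loading bay. Any j of these fix j positions, leaving (9−j)! ways to fill the rest, and there are C(3,j) ways to pick which j.
By inclusion–exclusion, the number of valid placements is Σ_{j=0}^{3} (−1)^j C(3,j)·(9−j)!.
Computing: 362880 − 120960 + 15120 − 720 = 256320.

256320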